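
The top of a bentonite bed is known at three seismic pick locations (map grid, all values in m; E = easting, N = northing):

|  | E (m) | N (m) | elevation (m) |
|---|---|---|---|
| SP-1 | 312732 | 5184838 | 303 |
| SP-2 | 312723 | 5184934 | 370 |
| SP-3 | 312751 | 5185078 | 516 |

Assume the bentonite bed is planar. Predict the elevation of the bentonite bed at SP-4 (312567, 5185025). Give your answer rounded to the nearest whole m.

Two edge vectors: SP-1→SP-2 = (-9, 96, 67), SP-1→SP-3 = (19, 240, 213).
Normal n = (SP-1→SP-2) × (SP-1→SP-3) = (4368, 3190, -3984).
So ∂z/∂E = −n_x/n_z = 1.09638554 and ∂z/∂N = −n_y/n_z = 0.80070281.
Intercept c from SP-1: 303 − 342874.84 − 4151514.36 = −4494086.21.
At (312567, 5185025): z = 342693.9 + 4151664.1 − 4494086.21 = 271.8 m.

272 m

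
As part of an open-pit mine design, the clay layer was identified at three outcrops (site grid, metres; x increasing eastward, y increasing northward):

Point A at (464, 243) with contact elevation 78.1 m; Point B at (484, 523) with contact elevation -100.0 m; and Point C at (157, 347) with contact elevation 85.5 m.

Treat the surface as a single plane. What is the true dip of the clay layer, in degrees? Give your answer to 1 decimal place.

Two edge vectors: Point A→Point B = (20, 280, -178.1), Point A→Point C = (-307, 104, 7.4).
Normal n = (Point A→Point B) × (Point A→Point C) = (20594.4, 54528.7, 88040).
So ∂z/∂x = −n_x/n_z = −0.23392 and ∂z/∂y = −n_y/n_z = −0.61936.
Gradient magnitude |∇z| = √(a² + b²) = √(0.05472 + 0.38361) = 0.66206.
True dip = arctan(0.66206) = 33.5°, dipping toward NNE (azimuth ≈ 021°).

33.5°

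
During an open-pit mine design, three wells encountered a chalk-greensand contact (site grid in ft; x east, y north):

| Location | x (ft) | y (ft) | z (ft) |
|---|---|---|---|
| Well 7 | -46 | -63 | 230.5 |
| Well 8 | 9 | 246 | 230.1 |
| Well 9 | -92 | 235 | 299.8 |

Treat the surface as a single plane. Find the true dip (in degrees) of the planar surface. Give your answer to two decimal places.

Two edge vectors: Well 7→Well 8 = (55, 309, -0.4), Well 7→Well 9 = (-46, 298, 69.3).
Normal n = (Well 7→Well 8) × (Well 7→Well 9) = (21532.9, -3793.1, 30604).
So ∂z/∂x = −n_x/n_z = −0.70360 and ∂z/∂y = −n_y/n_z = 0.12394.
Gradient magnitude |∇z| = √(a² + b²) = √(0.49505 + 0.01536) = 0.71443.
True dip = arctan(0.71443) = 35.54°, dipping toward E (azimuth ≈ 100°).

35.54°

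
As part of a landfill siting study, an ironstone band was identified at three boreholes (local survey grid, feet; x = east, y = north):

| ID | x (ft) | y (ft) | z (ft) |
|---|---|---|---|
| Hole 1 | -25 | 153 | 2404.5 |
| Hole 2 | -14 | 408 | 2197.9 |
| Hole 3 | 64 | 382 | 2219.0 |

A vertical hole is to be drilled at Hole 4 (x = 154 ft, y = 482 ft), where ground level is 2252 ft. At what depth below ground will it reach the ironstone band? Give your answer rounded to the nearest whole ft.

Two edge vectors: Hole 1→Hole 2 = (11, 255, -206.6), Hole 1→Hole 3 = (89, 229, -185.5).
Normal n = (Hole 1→Hole 2) × (Hole 1→Hole 3) = (8.9, -16346.9, -20176).
So ∂z/∂x = −n_x/n_z = 0.00044 and ∂z/∂y = −n_y/n_z = −0.81022.
Intercept c from Hole 1: 2404.5 + 0.01 + 123.96 = 2528.47.
At (154, 482): z_contact = 0.1 − 390.5 + 2528.47 = 2138.0 ft.
Depth below ground = 2252 − 2138.0 = 114 ft.

114 ft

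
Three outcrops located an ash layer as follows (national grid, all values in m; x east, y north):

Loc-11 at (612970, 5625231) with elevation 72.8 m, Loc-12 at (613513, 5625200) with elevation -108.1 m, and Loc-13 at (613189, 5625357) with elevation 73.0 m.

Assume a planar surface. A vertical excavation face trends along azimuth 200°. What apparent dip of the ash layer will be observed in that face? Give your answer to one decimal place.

21.4°

Let the plane be z = a·x + b·y + c.
Loc-12−Loc-11: 543a − 31b = −180.9;  Loc-13−Loc-11: 219a + 126b = 0.2.
Solving gives a = −0.30299, b = 0.52822.
Unit vector along 200° is (sin 200°, cos 200°) = (-0.3420, -0.9397).
Slope in that direction = a·(-0.3420) + b·(-0.9397) = −0.39273.
Apparent dip = arctan|0.39273| = 21.4° (true dip is 31.3°, so apparent ≤ true as expected).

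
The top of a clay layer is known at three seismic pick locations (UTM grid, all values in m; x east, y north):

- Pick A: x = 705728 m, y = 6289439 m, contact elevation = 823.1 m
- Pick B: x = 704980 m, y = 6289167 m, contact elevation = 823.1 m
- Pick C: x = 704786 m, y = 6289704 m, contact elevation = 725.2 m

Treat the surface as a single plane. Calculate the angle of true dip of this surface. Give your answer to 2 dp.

Two edge vectors: Pick A→Pick B = (-748, -272, 0), Pick A→Pick C = (-942, 265, -97.9).
Normal n = (Pick A→Pick B) × (Pick A→Pick C) = (26628.8, -73229.2, -454444).
So ∂z/∂x = −n_x/n_z = 0.05860 and ∂z/∂y = −n_y/n_z = −0.16114.
Gradient magnitude |∇z| = √(a² + b²) = √(0.00343 + 0.02597) = 0.17146.
True dip = arctan(0.17146) = 9.73°, dipping toward NNW (azimuth ≈ 340°).

9.73°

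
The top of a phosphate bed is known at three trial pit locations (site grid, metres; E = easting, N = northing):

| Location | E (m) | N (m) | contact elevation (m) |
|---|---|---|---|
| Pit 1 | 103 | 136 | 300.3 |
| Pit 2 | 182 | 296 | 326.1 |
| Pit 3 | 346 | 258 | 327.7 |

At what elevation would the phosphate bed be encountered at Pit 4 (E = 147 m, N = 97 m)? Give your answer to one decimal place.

296.7 m

Let the plane be z = a·E + b·N + c.
Pit 2−Pit 1: 79a + 160b = 25.8;  Pit 3−Pit 1: 243a + 122b = 27.4.
Solving gives a = 0.04228, b = 0.14037.
Then c = 300.3 − a·103 − b·136 = 276.85.
At (147, 97): z = 6.2 + 13.6 + 276.85 = 296.7 m.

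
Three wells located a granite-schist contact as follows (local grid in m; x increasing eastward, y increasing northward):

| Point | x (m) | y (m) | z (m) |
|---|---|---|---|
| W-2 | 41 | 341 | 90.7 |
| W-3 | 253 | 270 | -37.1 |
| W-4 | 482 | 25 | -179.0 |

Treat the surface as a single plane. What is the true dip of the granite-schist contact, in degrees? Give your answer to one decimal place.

30.8°

Two edge vectors: W-2→W-3 = (212, -71, -127.8), W-2→W-4 = (441, -316, -269.7).
Normal n = (W-2→W-3) × (W-2→W-4) = (-21236.1, 816.6, -35681).
So ∂z/∂x = −n_x/n_z = −0.59517 and ∂z/∂y = −n_y/n_z = 0.02289.
Gradient magnitude |∇z| = √(a² + b²) = √(0.35422 + 0.00052) = 0.59561.
True dip = arctan(0.59561) = 30.8°, dipping toward E (azimuth ≈ 092°).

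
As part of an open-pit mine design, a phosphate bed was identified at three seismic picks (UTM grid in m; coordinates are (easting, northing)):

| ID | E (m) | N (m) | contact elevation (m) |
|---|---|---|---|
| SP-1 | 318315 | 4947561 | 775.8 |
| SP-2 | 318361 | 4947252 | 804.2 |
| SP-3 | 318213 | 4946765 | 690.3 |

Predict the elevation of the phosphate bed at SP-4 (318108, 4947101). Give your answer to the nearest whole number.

620 m

Let the plane be z = a·E + b·N + c.
SP-2−SP-1: 46a − 309b = 28.4;  SP-3−SP-1: −102a − 796b = −85.5.
Solving gives a = 0.71955118, b = 0.01520827.
Then c = 775.8 − a·318315 − b·4947561 = −303511.96.
At (318108, 4947101): z = 228895.0 + 75236.8 − 303511.96 = 619.9 m.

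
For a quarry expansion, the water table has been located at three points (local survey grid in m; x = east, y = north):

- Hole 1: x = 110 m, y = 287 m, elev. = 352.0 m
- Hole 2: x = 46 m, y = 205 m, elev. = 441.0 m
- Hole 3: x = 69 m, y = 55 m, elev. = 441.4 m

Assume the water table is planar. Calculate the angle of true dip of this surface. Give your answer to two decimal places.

Let the plane be z = a·x + b·y + c.
Hole 2−Hole 1: −64a − 82b = 89;  Hole 3−Hole 1: −41a − 232b = 89.4.
Solving gives a = −1.15943, b = −0.18045.
Gradient magnitude |∇z| = √(a² + b²) = √(1.34428 + 0.03256) = 1.17339.
True dip = arctan(1.17339) = 49.56°, dipping toward E (azimuth ≈ 081°).

49.56°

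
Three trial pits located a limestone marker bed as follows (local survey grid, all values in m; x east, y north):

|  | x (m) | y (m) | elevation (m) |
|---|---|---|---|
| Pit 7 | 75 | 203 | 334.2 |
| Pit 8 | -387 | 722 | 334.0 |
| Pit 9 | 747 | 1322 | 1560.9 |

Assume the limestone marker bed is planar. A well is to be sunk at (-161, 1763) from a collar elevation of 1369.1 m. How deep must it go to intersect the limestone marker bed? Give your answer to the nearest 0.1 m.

187.5 m

Let the plane be z = a·x + b·y + c.
Pit 8−Pit 7: −462a + 519b = −0.2;  Pit 9−Pit 7: 672a + 1119b = 1226.7.
Solving gives a = 0.735644, b = 0.654466.
Then c = 334.2 − a·75 − b·203 = 146.17.
At (-161, 1763): z_contact = −118.44 + 1153.82 + 146.17 = 1181.55 m.
Depth below ground = 1369.1 − 1181.55 = 187.5 m.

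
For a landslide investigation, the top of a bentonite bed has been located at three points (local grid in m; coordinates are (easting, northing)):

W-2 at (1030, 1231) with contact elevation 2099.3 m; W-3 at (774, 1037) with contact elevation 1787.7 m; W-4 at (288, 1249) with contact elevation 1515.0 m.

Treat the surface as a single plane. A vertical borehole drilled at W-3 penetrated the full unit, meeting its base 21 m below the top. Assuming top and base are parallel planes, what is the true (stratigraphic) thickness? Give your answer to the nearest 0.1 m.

Let the plane be z = a·E + b·N + c.
W-3−W-2: −256a − 194b = −311.6;  W-4−W-2: −742a + 18b = −584.3.
Solving gives a = 0.80080, b = 0.54947.
|∇z| = √(a²+b²) = 0.97118, so dip δ = arctan(0.97118) = 44.16°.
True thickness = vertical thickness × cos δ = 21 × cos 44.16° = 15.1 m.

15.1 m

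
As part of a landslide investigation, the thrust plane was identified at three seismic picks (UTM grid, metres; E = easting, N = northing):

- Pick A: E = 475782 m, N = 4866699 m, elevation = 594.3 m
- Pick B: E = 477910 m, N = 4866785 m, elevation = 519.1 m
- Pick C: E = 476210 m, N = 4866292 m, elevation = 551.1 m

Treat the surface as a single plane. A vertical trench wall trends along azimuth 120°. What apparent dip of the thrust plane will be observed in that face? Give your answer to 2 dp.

3.78°

Let the plane be z = a·E + b·N + c.
Pick B−Pick A: 2128a + 86b = −75.2;  Pick C−Pick A: 428a − 407b = −43.2.
Solving gives a = −0.03801, b = 0.06617.
Unit vector along 120° is (sin 120°, cos 120°) = (0.8660, -0.5000).
Slope in that direction = a·(0.8660) + b·(-0.5000) = −0.06600.
Apparent dip = arctan|0.06600| = 3.78° (true dip is 4.4°, so apparent ≤ true as expected).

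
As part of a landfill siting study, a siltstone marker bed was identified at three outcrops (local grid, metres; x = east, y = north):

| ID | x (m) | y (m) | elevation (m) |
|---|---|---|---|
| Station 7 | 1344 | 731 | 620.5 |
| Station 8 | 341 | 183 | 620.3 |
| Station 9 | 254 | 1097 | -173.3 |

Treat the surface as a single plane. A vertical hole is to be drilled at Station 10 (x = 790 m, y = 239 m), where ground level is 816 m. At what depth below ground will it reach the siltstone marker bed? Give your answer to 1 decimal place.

Two edge vectors: Station 7→Station 8 = (-1003, -548, -0.2), Station 7→Station 9 = (-1090, 366, -793.8).
Normal n = (Station 7→Station 8) × (Station 7→Station 9) = (435075.6, -795963.4, -964418).
So ∂z/∂x = −n_x/n_z = 0.451128 and ∂z/∂y = −n_y/n_z = −0.825330.
Intercept c from Station 7: 620.5 − 606.32 + 603.32 = 617.50.
At (790, 239): z_contact = 356.39 − 197.25 + 617.50 = 776.64 m.
Depth below ground = 816 − 776.64 = 39.4 m.

39.4 m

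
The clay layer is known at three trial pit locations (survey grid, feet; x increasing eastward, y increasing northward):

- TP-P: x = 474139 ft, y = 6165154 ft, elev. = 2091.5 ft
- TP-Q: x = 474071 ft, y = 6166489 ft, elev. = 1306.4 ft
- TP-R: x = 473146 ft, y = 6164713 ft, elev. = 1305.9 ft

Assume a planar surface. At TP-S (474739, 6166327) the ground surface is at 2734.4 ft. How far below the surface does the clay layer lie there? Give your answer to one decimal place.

653.8 ft

Two edge vectors: TP-P→TP-Q = (-68, 1335, -785.1), TP-P→TP-R = (-993, -441, -785.6).
Normal n = (TP-P→TP-Q) × (TP-P→TP-R) = (-1395005.1, 726183.5, 1355643).
So ∂z/∂x = −n_x/n_z = 1.029035742 and ∂z/∂y = −n_y/n_z = −0.535674584.
Intercept c from TP-P: 2091.5 − 487905.98 + 3302516.30 = 2816701.83.
At (474739, 6166327): z_contact = 488523.40 − 3303144.65 + 2816701.83 = 2080.58 ft.
Depth below ground = 2734.4 − 2080.58 = 653.8 ft.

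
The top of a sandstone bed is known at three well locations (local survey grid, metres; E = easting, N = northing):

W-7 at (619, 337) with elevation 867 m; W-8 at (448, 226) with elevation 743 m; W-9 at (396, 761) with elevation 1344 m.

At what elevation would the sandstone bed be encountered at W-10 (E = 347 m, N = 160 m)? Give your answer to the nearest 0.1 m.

Let the plane be z = a·E + b·N + c.
W-8−W-7: −171a − 111b = −124;  W-9−W-7: −223a + 424b = 477.
Solving gives a = −0.00381, b = 1.12299.
Then c = 867 − a·619 − b·337 = 490.91.
At (347, 160): z = −1.3 + 179.7 + 490.91 = 669.3 m.

669.3 m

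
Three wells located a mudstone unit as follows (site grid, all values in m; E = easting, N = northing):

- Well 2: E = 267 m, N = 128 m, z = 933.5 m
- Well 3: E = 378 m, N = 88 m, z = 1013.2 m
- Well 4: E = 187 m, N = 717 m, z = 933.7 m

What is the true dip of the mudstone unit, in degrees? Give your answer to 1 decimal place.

Let the plane be z = a·E + b·N + c.
Well 3−Well 2: 111a − 40b = 79.7;  Well 4−Well 2: −80a + 589b = 0.2.
Solving gives a = 0.75510, b = 0.10290.
Gradient magnitude |∇z| = √(a² + b²) = √(0.57017 + 0.01059) = 0.76208.
True dip = arctan(0.76208) = 37.3°, dipping toward W (azimuth ≈ 262°).

37.3°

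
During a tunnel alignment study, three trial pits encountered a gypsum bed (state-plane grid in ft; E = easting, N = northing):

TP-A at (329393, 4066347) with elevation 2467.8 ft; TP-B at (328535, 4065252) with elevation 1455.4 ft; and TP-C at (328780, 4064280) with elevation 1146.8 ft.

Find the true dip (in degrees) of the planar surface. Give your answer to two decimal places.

36.81°

Let the plane be z = a·E + b·N + c.
TP-B−TP-A: −858a − 1095b = −1012.4;  TP-C−TP-A: −613a − 2067b = −1321.
Solving gives a = 0.58620, b = 0.46525.
Gradient magnitude |∇z| = √(a² + b²) = √(0.34363 + 0.21645) = 0.74838.
True dip = arctan(0.74838) = 36.81°, dipping toward SW (azimuth ≈ 232°).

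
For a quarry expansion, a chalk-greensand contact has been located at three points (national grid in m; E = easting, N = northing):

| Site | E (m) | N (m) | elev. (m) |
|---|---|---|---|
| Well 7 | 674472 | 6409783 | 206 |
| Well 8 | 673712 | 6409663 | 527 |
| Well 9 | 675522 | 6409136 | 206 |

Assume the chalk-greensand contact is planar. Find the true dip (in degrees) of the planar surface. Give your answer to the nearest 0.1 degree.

32.7°

Two edge vectors: Well 7→Well 8 = (-760, -120, 321), Well 7→Well 9 = (1050, -647, 0).
Normal n = (Well 7→Well 8) × (Well 7→Well 9) = (207687, 337050, 617720).
So ∂z/∂E = −n_x/n_z = −0.33622 and ∂z/∂N = −n_y/n_z = −0.54564.
Gradient magnitude |∇z| = √(a² + b²) = √(0.11304 + 0.29772) = 0.64090.
True dip = arctan(0.64090) = 32.7°, dipping toward NNE (azimuth ≈ 032°).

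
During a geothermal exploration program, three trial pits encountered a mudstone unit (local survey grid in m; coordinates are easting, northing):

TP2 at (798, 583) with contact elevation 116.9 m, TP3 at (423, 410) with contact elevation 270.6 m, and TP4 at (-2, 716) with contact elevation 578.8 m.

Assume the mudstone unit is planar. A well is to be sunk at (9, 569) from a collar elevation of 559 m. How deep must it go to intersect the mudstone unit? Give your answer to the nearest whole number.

25 m

Two edge vectors: TP2→TP3 = (-375, -173, 153.7), TP2→TP4 = (-800, 133, 461.9).
Normal n = (TP2→TP3) × (TP2→TP4) = (-100350.8, 50252.5, -188275).
So ∂z/∂easting = −n_x/n_z = −0.53300 and ∂z/∂northing = −n_y/n_z = 0.26691.
Intercept c from TP2: 116.9 + 425.33 − 155.61 = 386.63.
At (9, 569): z_contact = −4.8 + 151.9 + 386.63 = 533.7 m.
Depth below ground = 559 − 533.7 = 25 m.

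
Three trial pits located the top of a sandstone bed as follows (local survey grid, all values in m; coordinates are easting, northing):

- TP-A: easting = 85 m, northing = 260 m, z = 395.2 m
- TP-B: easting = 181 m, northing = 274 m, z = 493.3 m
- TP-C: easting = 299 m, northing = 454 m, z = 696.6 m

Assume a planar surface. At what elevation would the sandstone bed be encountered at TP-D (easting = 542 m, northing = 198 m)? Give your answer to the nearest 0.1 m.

Two edge vectors: TP-A→TP-B = (96, 14, 98.1), TP-A→TP-C = (214, 194, 301.4).
Normal n = (TP-A→TP-B) × (TP-A→TP-C) = (-14811.8, -7941, 15628).
So ∂z/∂easting = −n_x/n_z = 0.94777 and ∂z/∂northing = −n_y/n_z = 0.50813.
Intercept c from TP-A: 395.2 − 80.56 − 132.11 = 182.53.
At (542, 198): z = 513.7 + 100.6 + 182.53 = 796.8 m.

796.8 m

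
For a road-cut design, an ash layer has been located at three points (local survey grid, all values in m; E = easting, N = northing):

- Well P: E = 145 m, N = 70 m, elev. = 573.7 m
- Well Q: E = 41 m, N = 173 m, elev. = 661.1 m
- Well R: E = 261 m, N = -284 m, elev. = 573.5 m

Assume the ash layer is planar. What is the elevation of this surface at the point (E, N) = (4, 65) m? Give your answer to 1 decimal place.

751.0 m

Let the plane be z = a·E + b·N + c.
Well Q−Well P: −104a + 103b = 87.4;  Well R−Well P: 116a − 354b = −0.2.
Solving gives a = −1.24332, b = −0.40685.
Then c = 573.7 − a·145 − b·70 = 782.46.
At (4, 65): z = −5.0 − 26.4 + 782.46 = 751.0 m.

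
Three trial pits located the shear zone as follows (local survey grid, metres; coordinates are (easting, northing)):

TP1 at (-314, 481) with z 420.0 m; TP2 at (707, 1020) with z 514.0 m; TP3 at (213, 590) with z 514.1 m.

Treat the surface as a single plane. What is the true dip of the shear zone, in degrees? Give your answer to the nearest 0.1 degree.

Let the plane be z = a·E + b·N + c.
TP2−TP1: 1021a + 539b = 94;  TP3−TP1: 527a + 109b = 94.1.
Solving gives a = 0.23427, b = −0.26937.
Gradient magnitude |∇z| = √(a² + b²) = √(0.05488 + 0.07256) = 0.35700.
True dip = arctan(0.35700) = 19.6°, dipping toward NW (azimuth ≈ 319°).

19.6°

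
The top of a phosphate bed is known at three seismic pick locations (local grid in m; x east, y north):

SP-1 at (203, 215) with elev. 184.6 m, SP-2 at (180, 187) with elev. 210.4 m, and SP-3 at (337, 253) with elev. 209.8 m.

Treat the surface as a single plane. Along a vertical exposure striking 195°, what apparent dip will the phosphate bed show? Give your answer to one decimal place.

50.3°

Let the plane be z = a·x + b·y + c.
SP-2−SP-1: −23a − 28b = 25.8;  SP-3−SP-1: 134a + 38b = 25.2.
Solving gives a = 0.58582, b = −1.40264.
Unit vector along 195° is (sin 195°, cos 195°) = (-0.2588, -0.9659).
Slope in that direction = a·(-0.2588) + b·(-0.9659) = 1.20322.
Apparent dip = arctan|1.20322| = 50.3° (true dip is 56.7°, so apparent ≤ true as expected).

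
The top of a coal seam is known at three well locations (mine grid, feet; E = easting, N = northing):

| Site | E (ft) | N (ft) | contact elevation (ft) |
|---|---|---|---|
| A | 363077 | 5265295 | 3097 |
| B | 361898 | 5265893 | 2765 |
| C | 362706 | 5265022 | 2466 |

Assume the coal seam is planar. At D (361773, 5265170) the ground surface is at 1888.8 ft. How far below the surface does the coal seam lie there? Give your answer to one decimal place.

56.8 ft

Two edge vectors: A→B = (-1179, 598, -332), A→C = (-371, -273, -631).
Normal n = (A→B) × (A→C) = (-467974, -620777, 543725).
So ∂z/∂E = −n_x/n_z = 0.860681411 and ∂z/∂N = −n_y/n_z = 1.141711343.
Intercept c from A: 3097 − 312493.62 − 6011447.03 = −6320843.65.
At (361773, 5265170): z_contact = 311371.30 + 6011304.31 − 6320843.65 = 1831.96 ft.
Depth below ground = 1888.8 − 1831.96 = 56.8 ft.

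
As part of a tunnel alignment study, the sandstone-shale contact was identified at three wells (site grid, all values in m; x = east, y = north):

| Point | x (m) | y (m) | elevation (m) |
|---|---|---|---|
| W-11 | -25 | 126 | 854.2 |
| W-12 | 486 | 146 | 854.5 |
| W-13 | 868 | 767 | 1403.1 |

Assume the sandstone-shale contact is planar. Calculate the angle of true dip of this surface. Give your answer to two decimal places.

42.16°

Let the plane be z = a·x + b·y + c.
W-12−W-11: 511a + 20b = 0.3;  W-13−W-11: 893a + 641b = 548.9.
Solving gives a = −0.03483, b = 0.90484.
Gradient magnitude |∇z| = √(a² + b²) = √(0.00121 + 0.81873) = 0.90551.
True dip = arctan(0.90551) = 42.16°, dipping toward S (azimuth ≈ 178°).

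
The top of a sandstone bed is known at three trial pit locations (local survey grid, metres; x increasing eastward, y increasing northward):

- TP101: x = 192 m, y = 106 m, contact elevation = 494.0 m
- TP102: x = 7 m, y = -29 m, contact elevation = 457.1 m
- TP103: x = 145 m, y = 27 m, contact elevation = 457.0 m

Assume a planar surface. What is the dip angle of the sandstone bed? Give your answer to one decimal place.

Two edge vectors: TP101→TP102 = (-185, -135, -36.9), TP101→TP103 = (-47, -79, -37).
Normal n = (TP101→TP102) × (TP101→TP103) = (2079.9, -5110.7, 8270).
So ∂z/∂x = −n_x/n_z = −0.25150 and ∂z/∂y = −n_y/n_z = 0.61798.
Gradient magnitude |∇z| = √(a² + b²) = √(0.06325 + 0.38190) = 0.66720.
True dip = arctan(0.66720) = 33.7°, dipping toward SSE (azimuth ≈ 158°).

33.7°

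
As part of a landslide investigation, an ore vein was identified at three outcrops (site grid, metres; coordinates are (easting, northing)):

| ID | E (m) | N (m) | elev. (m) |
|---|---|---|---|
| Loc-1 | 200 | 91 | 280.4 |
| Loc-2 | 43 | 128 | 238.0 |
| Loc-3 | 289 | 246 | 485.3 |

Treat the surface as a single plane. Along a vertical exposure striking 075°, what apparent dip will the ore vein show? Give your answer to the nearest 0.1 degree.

37.3°

Two edge vectors: Loc-1→Loc-2 = (-157, 37, -42.4), Loc-1→Loc-3 = (89, 155, 204.9).
Normal n = (Loc-1→Loc-2) × (Loc-1→Loc-3) = (14153.3, 28395.7, -27628).
So ∂z/∂E = −n_x/n_z = 0.51228 and ∂z/∂N = −n_y/n_z = 1.02779.
Unit vector along 075° is (sin 75°, cos 75°) = (0.9659, 0.2588).
Slope in that direction = a·(0.9659) + b·(0.2588) = 0.76084.
Apparent dip = arctan|0.76084| = 37.3° (true dip is 49.0°, so apparent ≤ true as expected).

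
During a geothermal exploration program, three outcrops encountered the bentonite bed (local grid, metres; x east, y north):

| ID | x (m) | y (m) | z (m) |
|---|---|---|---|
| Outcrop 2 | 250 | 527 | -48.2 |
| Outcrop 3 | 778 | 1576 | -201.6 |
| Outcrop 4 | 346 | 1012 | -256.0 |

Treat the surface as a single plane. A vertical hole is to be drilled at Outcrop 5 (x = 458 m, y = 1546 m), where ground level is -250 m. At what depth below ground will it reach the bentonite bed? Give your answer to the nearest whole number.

229 m

Two edge vectors: Outcrop 2→Outcrop 3 = (528, 1049, -153.4), Outcrop 2→Outcrop 4 = (96, 485, -207.8).
Normal n = (Outcrop 2→Outcrop 3) × (Outcrop 2→Outcrop 4) = (-143583.2, 94992, 155376).
So ∂z/∂x = −n_x/n_z = 0.92410 and ∂z/∂y = −n_y/n_z = −0.61137.
Intercept c from Outcrop 2: -48.2 − 231.03 + 322.19 = 42.97.
At (458, 1546): z_contact = 423.2 − 945.2 + 42.97 = -479.0 m.
Depth below ground = -250 − (-479.0) = 229 m.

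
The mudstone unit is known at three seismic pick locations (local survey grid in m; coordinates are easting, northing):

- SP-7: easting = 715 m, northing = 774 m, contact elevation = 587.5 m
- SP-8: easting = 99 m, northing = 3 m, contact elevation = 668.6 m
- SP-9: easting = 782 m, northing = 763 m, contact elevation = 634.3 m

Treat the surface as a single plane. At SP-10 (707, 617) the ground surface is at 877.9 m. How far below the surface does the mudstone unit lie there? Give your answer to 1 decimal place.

203.2 m

Two edge vectors: SP-7→SP-8 = (-616, -771, 81.1), SP-7→SP-9 = (67, -11, 46.8).
Normal n = (SP-7→SP-8) × (SP-7→SP-9) = (-35190.7, 34262.5, 58433).
So ∂z/∂easting = −n_x/n_z = 0.60224 and ∂z/∂northing = −n_y/n_z = −0.58636.
Intercept c from SP-7: 587.5 − 430.60 + 453.84 = 610.74.
At (707, 617): z_contact = 425.78 − 361.78 + 610.74 = 674.74 m.
Depth below ground = 877.9 − 674.74 = 203.2 m.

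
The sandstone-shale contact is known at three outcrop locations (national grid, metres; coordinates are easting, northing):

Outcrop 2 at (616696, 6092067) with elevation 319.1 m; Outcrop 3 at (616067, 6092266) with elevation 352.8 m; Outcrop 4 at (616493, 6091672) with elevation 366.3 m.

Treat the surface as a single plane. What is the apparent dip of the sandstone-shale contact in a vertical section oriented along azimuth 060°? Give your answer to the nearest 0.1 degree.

6.1°

Two edge vectors: Outcrop 2→Outcrop 3 = (-629, 199, 33.7), Outcrop 2→Outcrop 4 = (-203, -395, 47.2).
Normal n = (Outcrop 2→Outcrop 3) × (Outcrop 2→Outcrop 4) = (22704.3, 22847.7, 288852).
So ∂z/∂easting = −n_x/n_z = −0.07860 and ∂z/∂northing = −n_y/n_z = −0.07910.
Unit vector along 060° is (sin 60°, cos 60°) = (0.8660, 0.5000).
Slope in that direction = a·(0.8660) + b·(0.5000) = −0.10762.
Apparent dip = arctan|0.10762| = 6.1° (true dip is 6.4°, so apparent ≤ true as expected).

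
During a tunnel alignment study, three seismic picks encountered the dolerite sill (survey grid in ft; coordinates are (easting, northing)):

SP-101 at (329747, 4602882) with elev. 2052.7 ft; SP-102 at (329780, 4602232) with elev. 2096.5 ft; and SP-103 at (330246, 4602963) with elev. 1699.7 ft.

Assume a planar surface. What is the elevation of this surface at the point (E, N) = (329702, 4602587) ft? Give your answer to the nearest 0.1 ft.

2114.0 ft

Two edge vectors: SP-101→SP-102 = (33, -650, 43.8), SP-101→SP-103 = (499, 81, -353).
Normal n = (SP-101→SP-102) × (SP-101→SP-103) = (225902.2, 33505.2, 327023).
So ∂z/∂E = −n_x/n_z = −0.690783829 and ∂z/∂N = −n_y/n_z = −0.102455179.
Intercept c from SP-101: 2052.7 + 227783.90 + 471589.10 = 701425.69.
At (329702, 4602587): z = −227752.8 − 471558.9 + 701425.69 = 2114.0 ft.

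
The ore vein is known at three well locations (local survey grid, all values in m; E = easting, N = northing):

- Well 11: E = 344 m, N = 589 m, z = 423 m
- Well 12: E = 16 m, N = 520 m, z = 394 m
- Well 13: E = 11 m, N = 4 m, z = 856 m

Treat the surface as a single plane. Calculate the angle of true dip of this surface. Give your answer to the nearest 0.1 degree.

Two edge vectors: Well 11→Well 12 = (-328, -69, -29), Well 11→Well 13 = (-333, -585, 433).
Normal n = (Well 11→Well 12) × (Well 11→Well 13) = (-46842, 151681, 168903).
So ∂z/∂E = −n_x/n_z = 0.27733 and ∂z/∂N = −n_y/n_z = −0.89804.
Gradient magnitude |∇z| = √(a² + b²) = √(0.07691 + 0.80647) = 0.93988.
True dip = arctan(0.93988) = 43.2°, dipping toward NNW (azimuth ≈ 343°).

43.2°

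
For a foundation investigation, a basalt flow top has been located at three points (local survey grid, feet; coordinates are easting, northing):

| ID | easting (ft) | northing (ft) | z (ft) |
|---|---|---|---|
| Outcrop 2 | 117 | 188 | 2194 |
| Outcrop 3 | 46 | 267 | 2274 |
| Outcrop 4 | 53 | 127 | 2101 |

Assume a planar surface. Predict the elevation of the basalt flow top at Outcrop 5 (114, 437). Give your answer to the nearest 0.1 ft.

Two edge vectors: Outcrop 2→Outcrop 3 = (-71, 79, 80), Outcrop 2→Outcrop 4 = (-64, -61, -93).
Normal n = (Outcrop 2→Outcrop 3) × (Outcrop 2→Outcrop 4) = (-2467, -11723, 9387).
So ∂z/∂easting = −n_x/n_z = 0.26281 and ∂z/∂northing = −n_y/n_z = 1.24885.
Intercept c from Outcrop 2: 2194 − 30.75 − 234.78 = 1928.47.
At (114, 437): z = 30.0 + 545.7 + 1928.47 = 2504.2 ft.

2504.2 ft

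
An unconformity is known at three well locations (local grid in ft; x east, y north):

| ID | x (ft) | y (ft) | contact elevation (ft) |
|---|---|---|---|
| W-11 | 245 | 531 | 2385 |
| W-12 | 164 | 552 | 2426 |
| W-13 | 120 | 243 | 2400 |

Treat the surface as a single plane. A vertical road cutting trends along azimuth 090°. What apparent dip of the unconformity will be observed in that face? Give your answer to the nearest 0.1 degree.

Let the plane be z = a·x + b·y + c.
W-12−W-11: −81a + 21b = 41;  W-13−W-11: −125a − 288b = 15.
Solving gives a = −0.46711, b = 0.15066.
Unit vector along 090° is (sin 90°, cos 90°) = (1.0000, 0.0000).
Slope in that direction = a·(1.0000) + b·(0.0000) = −0.46711.
Apparent dip = arctan|0.46711| = 25.0° (true dip is 26.1°, so apparent ≤ true as expected).

25.0°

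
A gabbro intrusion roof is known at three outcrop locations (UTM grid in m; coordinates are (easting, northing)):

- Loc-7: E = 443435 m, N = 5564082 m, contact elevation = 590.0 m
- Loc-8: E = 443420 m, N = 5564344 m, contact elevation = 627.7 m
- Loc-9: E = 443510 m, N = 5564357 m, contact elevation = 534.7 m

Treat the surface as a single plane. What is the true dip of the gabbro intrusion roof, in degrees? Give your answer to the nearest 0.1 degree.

Two edge vectors: Loc-7→Loc-8 = (-15, 262, 37.7), Loc-7→Loc-9 = (75, 275, -55.3).
Normal n = (Loc-7→Loc-8) × (Loc-7→Loc-9) = (-24856.1, 1998, -23775).
So ∂z/∂E = −n_x/n_z = −1.04547 and ∂z/∂N = −n_y/n_z = 0.08404.
Gradient magnitude |∇z| = √(a² + b²) = √(1.09301 + 0.00706) = 1.04884.
True dip = arctan(1.04884) = 46.4°, dipping toward E (azimuth ≈ 095°).

46.4°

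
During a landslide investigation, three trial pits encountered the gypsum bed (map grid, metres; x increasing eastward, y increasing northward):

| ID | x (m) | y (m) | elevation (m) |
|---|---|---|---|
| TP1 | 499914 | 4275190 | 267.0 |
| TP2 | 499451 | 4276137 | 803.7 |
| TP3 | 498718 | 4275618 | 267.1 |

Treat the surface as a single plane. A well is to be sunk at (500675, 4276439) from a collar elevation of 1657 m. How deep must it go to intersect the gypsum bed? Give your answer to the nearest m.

Two edge vectors: TP1→TP2 = (-463, 947, 536.7), TP1→TP3 = (-1196, 428, 0.1).
Normal n = (TP1→TP2) × (TP1→TP3) = (-229612.9, -641846.9, 934448).
So ∂z/∂x = −n_x/n_z = 0.24572036 and ∂z/∂y = −n_y/n_z = 0.68687278.
Intercept c from TP1: 267 − 122839.05 − 2936511.66 = −3059083.71.
At (500675, 4276439): z_contact = 123026.0 + 2937369.6 − 3059083.71 = 1311.9 m.
Depth below ground = 1657 − 1311.9 = 345 m.

345 m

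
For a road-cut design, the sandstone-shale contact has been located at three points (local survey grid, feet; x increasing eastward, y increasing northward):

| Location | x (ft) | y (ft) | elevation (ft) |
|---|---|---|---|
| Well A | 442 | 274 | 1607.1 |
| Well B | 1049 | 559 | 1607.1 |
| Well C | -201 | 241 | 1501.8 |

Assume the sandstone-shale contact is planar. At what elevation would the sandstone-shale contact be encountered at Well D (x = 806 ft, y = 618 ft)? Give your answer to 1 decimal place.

Two edge vectors: Well A→Well B = (607, 285, 0), Well A→Well C = (-643, -33, -105.3).
Normal n = (Well A→Well B) × (Well A→Well C) = (-30010.5, 63917.1, 163224).
So ∂z/∂x = −n_x/n_z = 0.183861 and ∂z/∂y = −n_y/n_z = −0.391591.
Intercept c from Well A: 1607.1 − 81.27 + 107.30 = 1633.13.
At (806, 618): z = 148.2 − 242.0 + 1633.13 = 1539.3 ft.

1539.3 ft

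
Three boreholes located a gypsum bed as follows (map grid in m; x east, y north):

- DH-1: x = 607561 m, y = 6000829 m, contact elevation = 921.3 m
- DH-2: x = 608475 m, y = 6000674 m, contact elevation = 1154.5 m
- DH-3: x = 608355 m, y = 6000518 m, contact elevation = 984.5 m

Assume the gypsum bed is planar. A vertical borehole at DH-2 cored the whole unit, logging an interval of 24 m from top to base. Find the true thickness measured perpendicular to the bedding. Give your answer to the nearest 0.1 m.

18.0 m

Two edge vectors: DH-1→DH-2 = (914, -155, 233.2), DH-1→DH-3 = (794, -311, 63.2).
Normal n = (DH-1→DH-2) × (DH-1→DH-3) = (62729.2, 127396, -161184).
So ∂z/∂x = −n_x/n_z = 0.38918 and ∂z/∂y = −n_y/n_z = 0.79038.
|∇z| = √(a²+b²) = 0.88100, so dip δ = arctan(0.88100) = 41.38°.
True thickness = vertical thickness × cos δ = 24 × cos 41.38° = 18.0 m.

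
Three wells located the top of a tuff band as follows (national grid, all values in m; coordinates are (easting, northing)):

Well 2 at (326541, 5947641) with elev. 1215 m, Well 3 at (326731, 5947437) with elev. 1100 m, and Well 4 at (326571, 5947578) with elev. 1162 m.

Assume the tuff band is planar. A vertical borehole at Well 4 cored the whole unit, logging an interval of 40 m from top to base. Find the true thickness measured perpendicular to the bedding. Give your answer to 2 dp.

Two edge vectors: Well 2→Well 3 = (190, -204, -115), Well 2→Well 4 = (30, -63, -53).
Normal n = (Well 2→Well 3) × (Well 2→Well 4) = (3567, 6620, -5850).
So ∂z/∂E = −n_x/n_z = 0.60974 and ∂z/∂N = −n_y/n_z = 1.13162.
|∇z| = √(a²+b²) = 1.28544, so dip δ = arctan(1.28544) = 52.12°.
True thickness = vertical thickness × cos δ = 40 × cos 52.12° = 24.56 m.

24.56 m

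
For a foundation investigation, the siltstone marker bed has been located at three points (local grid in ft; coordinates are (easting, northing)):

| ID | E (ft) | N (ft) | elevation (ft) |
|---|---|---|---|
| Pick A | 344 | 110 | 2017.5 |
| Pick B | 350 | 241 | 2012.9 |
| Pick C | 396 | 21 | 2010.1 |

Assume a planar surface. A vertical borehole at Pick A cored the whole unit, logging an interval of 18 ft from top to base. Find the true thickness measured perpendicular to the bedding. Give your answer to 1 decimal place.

17.7 ft

Let the plane be z = a·E + b·N + c.
Pick B−Pick A: 6a + 131b = −4.6;  Pick C−Pick A: 52a − 89b = −7.4.
Solving gives a = −0.18769, b = −0.02652.
|∇z| = √(a²+b²) = 0.18956, so dip δ = arctan(0.18956) = 10.73°.
True thickness = vertical thickness × cos δ = 18 × cos 10.73° = 17.7 ft.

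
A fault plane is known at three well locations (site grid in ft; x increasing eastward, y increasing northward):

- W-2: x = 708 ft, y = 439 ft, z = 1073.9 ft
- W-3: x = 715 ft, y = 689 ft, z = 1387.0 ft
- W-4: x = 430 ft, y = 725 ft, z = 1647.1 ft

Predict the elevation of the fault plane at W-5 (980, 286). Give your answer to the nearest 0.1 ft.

674.6 ft

Two edge vectors: W-2→W-3 = (7, 250, 313.1), W-2→W-4 = (-278, 286, 573.2).
Normal n = (W-2→W-3) × (W-2→W-4) = (53753.4, -91054.2, 71502).
So ∂z/∂x = −n_x/n_z = −0.75177 and ∂z/∂y = −n_y/n_z = 1.27345.
Intercept c from W-2: 1073.9 + 532.26 − 559.04 = 1047.11.
At (980, 286): z = −736.7 + 364.2 + 1047.11 = 674.6 ft.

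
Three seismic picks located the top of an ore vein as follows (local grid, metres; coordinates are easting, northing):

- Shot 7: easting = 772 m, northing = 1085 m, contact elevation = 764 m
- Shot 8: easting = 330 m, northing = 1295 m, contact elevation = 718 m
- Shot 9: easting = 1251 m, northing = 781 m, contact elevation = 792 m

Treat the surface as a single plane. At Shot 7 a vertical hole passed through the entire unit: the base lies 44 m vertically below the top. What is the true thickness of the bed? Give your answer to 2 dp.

Two edge vectors: Shot 7→Shot 8 = (-442, 210, -46), Shot 7→Shot 9 = (479, -304, 28).
Normal n = (Shot 7→Shot 8) × (Shot 7→Shot 9) = (-8104, -9658, 33778).
So ∂z/∂easting = −n_x/n_z = 0.23992 and ∂z/∂northing = −n_y/n_z = 0.28593.
|∇z| = √(a²+b²) = 0.37325, so dip δ = arctan(0.37325) = 20.47°.
True thickness = vertical thickness × cos δ = 44 × cos 20.47° = 41.22 m.

41.22 m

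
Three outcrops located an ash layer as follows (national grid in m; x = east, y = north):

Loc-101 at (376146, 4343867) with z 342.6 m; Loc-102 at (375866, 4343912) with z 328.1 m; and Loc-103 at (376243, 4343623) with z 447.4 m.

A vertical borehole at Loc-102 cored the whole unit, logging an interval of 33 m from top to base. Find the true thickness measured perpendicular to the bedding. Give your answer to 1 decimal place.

Let the plane be z = a·x + b·y + c.
Loc-102−Loc-101: −280a + 45b = −14.5;  Loc-103−Loc-101: 97a − 244b = 104.8.
Solving gives a = −0.01842, b = −0.43683.
|∇z| = √(a²+b²) = 0.43722, so dip δ = arctan(0.43722) = 23.62°.
True thickness = vertical thickness × cos δ = 33 × cos 23.62° = 30.2 m.

30.2 m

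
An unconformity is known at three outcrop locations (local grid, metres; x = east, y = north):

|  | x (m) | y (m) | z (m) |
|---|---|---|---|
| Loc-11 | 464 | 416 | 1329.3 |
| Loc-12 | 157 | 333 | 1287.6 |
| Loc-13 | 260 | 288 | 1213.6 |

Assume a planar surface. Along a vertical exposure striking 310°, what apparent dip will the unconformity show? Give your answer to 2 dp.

Let the plane be z = a·x + b·y + c.
Loc-12−Loc-11: −307a − 83b = −41.7;  Loc-13−Loc-11: −204a − 128b = −115.7.
Solving gives a = −0.19073, b = 1.20788.
Unit vector along 310° is (sin 310°, cos 310°) = (-0.7660, 0.6428).
Slope in that direction = a·(-0.7660) + b·(0.6428) = 0.92252.
Apparent dip = arctan|0.92252| = 42.69° (true dip is 50.7°, so apparent ≤ true as expected).

42.69°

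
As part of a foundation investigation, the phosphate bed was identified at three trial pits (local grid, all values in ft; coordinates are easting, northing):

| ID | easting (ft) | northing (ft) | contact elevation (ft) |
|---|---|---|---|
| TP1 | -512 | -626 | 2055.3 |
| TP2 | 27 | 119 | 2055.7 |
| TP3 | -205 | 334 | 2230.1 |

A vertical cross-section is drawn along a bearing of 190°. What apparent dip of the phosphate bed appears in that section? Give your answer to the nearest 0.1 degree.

13.7°

Two edge vectors: TP1→TP2 = (539, 745, 0.4), TP1→TP3 = (307, 960, 174.8).
Normal n = (TP1→TP2) × (TP1→TP3) = (129842, -94094.4, 288725).
So ∂z/∂easting = −n_x/n_z = −0.44971 and ∂z/∂northing = −n_y/n_z = 0.32590.
Unit vector along 190° is (sin 190°, cos 190°) = (-0.1736, -0.9848).
Slope in that direction = a·(-0.1736) + b·(-0.9848) = −0.24285.
Apparent dip = arctan|0.24285| = 13.7° (true dip is 29.0°, so apparent ≤ true as expected).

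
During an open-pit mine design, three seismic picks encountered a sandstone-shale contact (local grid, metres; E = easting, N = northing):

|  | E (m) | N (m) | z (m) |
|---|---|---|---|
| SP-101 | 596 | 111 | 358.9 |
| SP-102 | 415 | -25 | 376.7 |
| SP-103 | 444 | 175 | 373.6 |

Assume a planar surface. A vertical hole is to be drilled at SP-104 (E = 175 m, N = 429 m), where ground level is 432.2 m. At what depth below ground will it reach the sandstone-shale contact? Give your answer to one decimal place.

32.8 m

Let the plane be z = a·E + b·N + c.
SP-102−SP-101: −181a − 136b = 17.8;  SP-103−SP-101: −152a + 64b = 14.7.
Solving gives a = −0.09730, b = −0.00139.
Then c = 358.9 − a·596 − b·111 = 417.04.
At (175, 429): z_contact = −17.03 − 0.60 + 417.04 = 399.42 m.
Depth below ground = 432.2 − 399.42 = 32.8 m.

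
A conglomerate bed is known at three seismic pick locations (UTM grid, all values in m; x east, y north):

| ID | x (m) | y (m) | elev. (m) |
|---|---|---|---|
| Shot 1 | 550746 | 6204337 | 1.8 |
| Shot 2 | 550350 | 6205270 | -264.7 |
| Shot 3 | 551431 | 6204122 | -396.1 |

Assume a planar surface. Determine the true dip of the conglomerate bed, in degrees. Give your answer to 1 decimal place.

Two edge vectors: Shot 1→Shot 2 = (-396, 933, -266.5), Shot 1→Shot 3 = (685, -215, -397.9).
Normal n = (Shot 1→Shot 2) × (Shot 1→Shot 3) = (-428538.2, -340120.9, -553965).
So ∂z/∂x = −n_x/n_z = −0.77358 and ∂z/∂y = −n_y/n_z = −0.61398.
Gradient magnitude |∇z| = √(a² + b²) = √(0.59843 + 0.37697) = 0.98762.
True dip = arctan(0.98762) = 44.6°, dipping toward NE (azimuth ≈ 052°).

44.6°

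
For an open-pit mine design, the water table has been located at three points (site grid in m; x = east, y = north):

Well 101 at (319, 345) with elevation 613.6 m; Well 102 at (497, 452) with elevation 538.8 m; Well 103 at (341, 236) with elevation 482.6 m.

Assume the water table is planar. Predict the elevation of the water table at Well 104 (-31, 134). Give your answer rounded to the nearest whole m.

Two edge vectors: Well 101→Well 102 = (178, 107, -74.8), Well 101→Well 103 = (22, -109, -131).
Normal n = (Well 101→Well 102) × (Well 101→Well 103) = (-22170.2, 21672.4, -21756).
So ∂z/∂x = −n_x/n_z = −1.01904 and ∂z/∂y = −n_y/n_z = 0.99616.
Intercept c from Well 101: 613.6 + 325.07 − 343.67 = 595.00.
At (-31, 134): z = 31.6 + 133.5 + 595.00 = 760.1 m.

760 m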